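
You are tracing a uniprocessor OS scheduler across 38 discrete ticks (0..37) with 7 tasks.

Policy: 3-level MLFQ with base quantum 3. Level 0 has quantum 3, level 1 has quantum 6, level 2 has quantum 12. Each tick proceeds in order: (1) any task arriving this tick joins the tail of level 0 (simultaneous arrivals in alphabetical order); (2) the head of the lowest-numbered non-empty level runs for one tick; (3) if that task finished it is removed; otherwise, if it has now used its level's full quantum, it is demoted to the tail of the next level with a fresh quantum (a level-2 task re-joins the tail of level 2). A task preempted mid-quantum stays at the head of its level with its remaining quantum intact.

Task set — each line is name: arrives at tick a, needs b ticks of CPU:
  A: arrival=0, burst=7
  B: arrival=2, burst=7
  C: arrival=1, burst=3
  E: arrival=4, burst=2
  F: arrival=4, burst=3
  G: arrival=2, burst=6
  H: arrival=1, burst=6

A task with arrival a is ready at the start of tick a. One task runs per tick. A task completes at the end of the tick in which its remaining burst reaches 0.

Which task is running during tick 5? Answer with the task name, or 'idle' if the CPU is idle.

t=0: L0/L1/L2 = A/-/- → run A
t=1: L0/L1/L2 = ACH/-/- → run A
t=2: L0/L1/L2 = ACHBG/-/- → run A
t=3: L0/L1/L2 = CHBG/A/- → run C
t=4: L0/L1/L2 = CHBGEF/A/- → run C
t=5: L0/L1/L2 = CHBGEF/A/- → run C
t=6: L0/L1/L2 = HBGEF/A/- → run H
t=7: L0/L1/L2 = HBGEF/A/- → run H
t=8: L0/L1/L2 = HBGEF/A/- → run H
t=9: L0/L1/L2 = BGEF/AH/- → run B
t=10: L0/L1/L2 = BGEF/AH/- → run B
t=11: L0/L1/L2 = BGEF/AH/- → run B
t=12: L0/L1/L2 = GEF/AHB/- → run G
t=13: L0/L1/L2 = GEF/AHB/- → run G
t=14: L0/L1/L2 = GEF/AHB/- → run G
t=15: L0/L1/L2 = EF/AHBG/- → run E
t=16: L0/L1/L2 = EF/AHBG/- → run E
t=17: L0/L1/L2 = F/AHBG/- → run F
t=18: L0/L1/L2 = F/AHBG/- → run F
t=19: L0/L1/L2 = F/AHBG/- → run F
t=20: L0/L1/L2 = -/AHBG/- → run A
t=21: L0/L1/L2 = -/AHBG/- → run A
t=22: L0/L1/L2 = -/AHBG/- → run A
t=23: L0/L1/L2 = -/AHBG/- → run A
t=24: L0/L1/L2 = -/HBG/- → run H
t=25: L0/L1/L2 = -/HBG/- → run H
t=26: L0/L1/L2 = -/HBG/- → run H
t=27: L0/L1/L2 = -/BG/- → run B
t=28: L0/L1/L2 = -/BG/- → run B
t=29: L0/L1/L2 = -/BG/- → run B
t=30: L0/L1/L2 = -/BG/- → run B
t=31: L0/L1/L2 = -/G/- → run G
t=32: L0/L1/L2 = -/G/- → run G
t=33: L0/L1/L2 = -/G/- → run G
t=34: (idle)
t=35: (idle)
t=36: (idle)
t=37: (idle)

running at tick 5 = C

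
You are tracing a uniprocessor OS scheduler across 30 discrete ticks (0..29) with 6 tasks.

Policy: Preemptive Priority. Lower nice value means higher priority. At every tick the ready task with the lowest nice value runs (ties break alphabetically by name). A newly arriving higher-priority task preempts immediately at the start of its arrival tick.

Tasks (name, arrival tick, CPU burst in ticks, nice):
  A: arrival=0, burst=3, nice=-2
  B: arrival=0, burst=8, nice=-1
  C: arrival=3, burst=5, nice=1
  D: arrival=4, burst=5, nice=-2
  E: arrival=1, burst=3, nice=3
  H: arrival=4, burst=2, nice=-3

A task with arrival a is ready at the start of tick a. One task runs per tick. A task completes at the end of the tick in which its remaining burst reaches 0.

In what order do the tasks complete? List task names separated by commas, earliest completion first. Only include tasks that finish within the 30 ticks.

completion order = A, H, D, B, C, E

t=0: ready={A,B} → run A
t=1: ready={A,B,E} → run A
t=2: ready={A,B,E} → run A
t=3: ready={B,C,E} → run B
t=4: ready={B,C,D,E,H} → run H
t=5: ready={B,C,D,E,H} → run H
t=6: ready={B,C,D,E} → run D
t=7: ready={B,C,D,E} → run D
t=8: ready={B,C,D,E} → run D
t=9: ready={B,C,D,E} → run D
t=10: ready={B,C,D,E} → run D
t=11: ready={B,C,E} → run B
t=12: ready={B,C,E} → run B
t=13: ready={B,C,E} → run B
t=14: ready={B,C,E} → run B
t=15: ready={B,C,E} → run B
t=16: ready={B,C,E} → run B
t=17: ready={B,C,E} → run B
t=18: ready={C,E} → run C
t=19: ready={C,E} → run C
t=20: ready={C,E} → run C
t=21: ready={C,E} → run C
t=22: ready={C,E} → run C
t=23: ready={E} → run E
t=24: ready={E} → run E
t=25: ready={E} → run E
t=26: (idle)
t=27: (idle)
t=28: (idle)
t=29: (idle)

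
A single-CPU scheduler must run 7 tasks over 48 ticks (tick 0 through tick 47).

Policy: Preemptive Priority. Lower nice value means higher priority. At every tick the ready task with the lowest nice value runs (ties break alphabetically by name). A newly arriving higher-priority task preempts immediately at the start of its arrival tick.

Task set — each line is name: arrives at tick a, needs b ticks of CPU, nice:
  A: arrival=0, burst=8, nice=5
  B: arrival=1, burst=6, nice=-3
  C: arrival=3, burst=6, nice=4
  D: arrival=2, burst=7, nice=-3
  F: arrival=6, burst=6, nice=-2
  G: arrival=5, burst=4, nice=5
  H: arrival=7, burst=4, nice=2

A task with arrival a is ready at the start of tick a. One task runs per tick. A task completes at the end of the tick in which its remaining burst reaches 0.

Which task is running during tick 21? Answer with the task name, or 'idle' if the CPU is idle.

t=0: ready={A} → run A
t=1: ready={A,B} → run B
t=2: ready={A,B,D} → run B
t=3: ready={A,B,C,D} → run B
t=4: ready={A,B,C,D} → run B
t=5: ready={A,B,C,D,G} → run B
t=6: ready={A,B,C,D,F,G} → run B
t=7: ready={A,C,D,F,G,H} → run D
t=8: ready={A,C,D,F,G,H} → run D
t=9: ready={A,C,D,F,G,H} → run D
t=10: ready={A,C,D,F,G,H} → run D
t=11: ready={A,C,D,F,G,H} → run D
t=12: ready={A,C,D,F,G,H} → run D
t=13: ready={A,C,D,F,G,H} → run D
t=14: ready={A,C,F,G,H} → run F
t=15: ready={A,C,F,G,H} → run F
t=16: ready={A,C,F,G,H} → run F
t=17: ready={A,C,F,G,H} → run F
t=18: ready={A,C,F,G,H} → run F
t=19: ready={A,C,F,G,H} → run F
t=20: ready={A,C,G,H} → run H
t=21: ready={A,C,G,H} → run H
t=22: ready={A,C,G,H} → run H
t=23: ready={A,C,G,H} → run H
t=24: ready={A,C,G} → run C
t=25: ready={A,C,G} → run C
t=26: ready={A,C,G} → run C
t=27: ready={A,C,G} → run C
t=28: ready={A,C,G} → run C
t=29: ready={A,C,G} → run C
t=30: ready={A,G} → run A
t=31: ready={A,G} → run A
t=32: ready={A,G} → run A
t=33: ready={A,G} → run A
t=34: ready={A,G} → run A
t=35: ready={A,G} → run A
t=36: ready={A,G} → run A
t=37: ready={G} → run G
t=38: ready={G} → run G
t=39: ready={G} → run G
t=40: ready={G} → run G
t=41: (idle)
t=42: (idle)
t=43: (idle)
t=44: (idle)
t=45: (idle)
t=46: (idle)
t=47: (idle)

running at tick 21 = H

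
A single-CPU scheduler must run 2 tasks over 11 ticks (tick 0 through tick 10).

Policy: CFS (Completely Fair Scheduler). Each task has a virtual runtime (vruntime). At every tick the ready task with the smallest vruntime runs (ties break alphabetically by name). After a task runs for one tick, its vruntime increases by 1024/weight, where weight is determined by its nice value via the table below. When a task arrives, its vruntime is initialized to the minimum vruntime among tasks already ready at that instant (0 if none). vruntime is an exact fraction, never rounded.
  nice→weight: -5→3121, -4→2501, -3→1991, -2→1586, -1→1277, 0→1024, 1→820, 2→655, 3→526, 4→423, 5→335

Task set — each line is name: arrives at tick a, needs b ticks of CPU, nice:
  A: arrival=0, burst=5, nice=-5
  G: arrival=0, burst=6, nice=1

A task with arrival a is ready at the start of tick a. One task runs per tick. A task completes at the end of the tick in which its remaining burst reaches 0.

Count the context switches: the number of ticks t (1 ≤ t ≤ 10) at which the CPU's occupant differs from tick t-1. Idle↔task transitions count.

t=0: vr[A=0 G=0] → run A
t=1: vr[A=1024/3121 G=0] → run G
t=2: vr[A=1024/3121 G=256/205] → run A
t=3: vr[A=2048/3121 G=256/205] → run A
t=4: vr[A=3072/3121 G=256/205] → run A
t=5: vr[A=4096/3121 G=256/205] → run G
t=6: vr[A=4096/3121 G=512/205] → run A
t=7: vr[G=512/205] → run G
t=8: vr[G=768/205] → run G
t=9: vr[G=1024/205] → run G
t=10: vr[G=256/41] → run G

context switches = 5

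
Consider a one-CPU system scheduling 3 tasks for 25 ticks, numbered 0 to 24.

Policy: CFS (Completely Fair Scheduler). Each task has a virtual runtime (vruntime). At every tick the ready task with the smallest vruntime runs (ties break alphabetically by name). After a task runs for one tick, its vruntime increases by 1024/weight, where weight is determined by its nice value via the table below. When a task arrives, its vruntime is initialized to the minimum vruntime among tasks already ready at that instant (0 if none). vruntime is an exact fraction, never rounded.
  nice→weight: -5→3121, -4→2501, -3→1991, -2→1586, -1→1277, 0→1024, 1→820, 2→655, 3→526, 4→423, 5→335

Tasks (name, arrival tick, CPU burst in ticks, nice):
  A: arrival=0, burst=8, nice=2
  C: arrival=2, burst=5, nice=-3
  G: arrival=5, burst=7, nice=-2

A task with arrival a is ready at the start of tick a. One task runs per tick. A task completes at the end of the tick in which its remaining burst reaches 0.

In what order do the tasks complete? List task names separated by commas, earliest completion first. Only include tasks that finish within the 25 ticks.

t=0: vr[A=0] → run A
t=1: vr[A=1024/655] → run A
t=2: vr[A=2048/655 C=2048/655] → run A
t=3: vr[A=3072/655 C=2048/655] → run C
t=4: vr[A=3072/655 C=4748288/1304105] → run C
t=5: vr[A=3072/655 C=5419008/1304105 G=5419008/1304105] → run C
t=6: vr[A=3072/655 C=6089728/1304105 G=5419008/1304105] → run G
t=7: vr[A=3072/655 C=6089728/1304105 G=4964975104/1034155265] → run C
t=8: vr[A=3072/655 C=6760448/1304105 G=4964975104/1034155265] → run A
t=9: vr[A=4096/655 C=6760448/1304105 G=4964975104/1034155265] → run G
t=10: vr[A=4096/655 C=6760448/1304105 G=5632676864/1034155265] → run C
t=11: vr[A=4096/655 G=5632676864/1034155265] → run G
t=12: vr[A=4096/655 G=6300378624/1034155265] → run G
t=13: vr[A=4096/655 G=6968080384/1034155265] → run A
t=14: vr[A=1024/131 G=6968080384/1034155265] → run G
t=15: vr[A=1024/131 G=7635782144/1034155265] → run G
t=16: vr[A=1024/131 G=8303483904/1034155265] → run A
t=17: vr[A=6144/655 G=8303483904/1034155265] → run G
t=18: vr[A=6144/655] → run A
t=19: vr[A=7168/655] → run A
t=20: (idle)
t=21: (idle)
t=22: (idle)
t=23: (idle)
t=24: (idle)

completion order = C, G, A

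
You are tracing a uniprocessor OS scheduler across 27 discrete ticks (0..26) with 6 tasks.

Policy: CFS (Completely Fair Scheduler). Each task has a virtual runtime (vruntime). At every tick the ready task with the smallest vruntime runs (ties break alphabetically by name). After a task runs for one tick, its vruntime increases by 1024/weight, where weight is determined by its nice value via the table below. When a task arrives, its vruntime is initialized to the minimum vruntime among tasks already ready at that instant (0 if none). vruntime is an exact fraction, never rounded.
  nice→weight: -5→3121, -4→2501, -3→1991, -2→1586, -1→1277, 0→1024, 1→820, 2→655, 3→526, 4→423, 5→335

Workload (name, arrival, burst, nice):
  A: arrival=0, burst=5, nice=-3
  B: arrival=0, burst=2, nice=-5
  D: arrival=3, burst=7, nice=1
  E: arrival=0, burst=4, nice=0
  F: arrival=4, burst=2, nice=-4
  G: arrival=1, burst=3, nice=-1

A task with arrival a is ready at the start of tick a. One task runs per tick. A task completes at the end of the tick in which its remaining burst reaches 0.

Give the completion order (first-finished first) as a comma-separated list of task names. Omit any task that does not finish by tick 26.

completion order = B, F, G, A, E, D

t=0: vr[A=0 B=0 E=0] → run A
t=1: vr[A=1024/1991 B=0 E=0 G=0] → run B
t=2: vr[A=1024/1991 B=1024/3121 E=0 G=0] → run E
t=3: vr[A=1024/1991 B=1024/3121 D=0 E=1 G=0] → run D
t=4: vr[A=1024/1991 B=1024/3121 D=256/205 E=1 F=0 G=0] → run F
t=5: vr[A=1024/1991 B=1024/3121 D=256/205 E=1 F=1024/2501 G=0] → run G
t=6: vr[A=1024/1991 B=1024/3121 D=256/205 E=1 F=1024/2501 G=1024/1277] → run B
t=7: vr[A=1024/1991 D=256/205 E=1 F=1024/2501 G=1024/1277] → run F
t=8: vr[A=1024/1991 D=256/205 E=1 G=1024/1277] → run A
t=9: vr[A=2048/1991 D=256/205 E=1 G=1024/1277] → run G
t=10: vr[A=2048/1991 D=256/205 E=1 G=2048/1277] → run E
t=11: vr[A=2048/1991 D=256/205 E=2 G=2048/1277] → run A
t=12: vr[A=3072/1991 D=256/205 E=2 G=2048/1277] → run D
t=13: vr[A=3072/1991 D=512/205 E=2 G=2048/1277] → run A
t=14: vr[A=4096/1991 D=512/205 E=2 G=2048/1277] → run G
t=15: vr[A=4096/1991 D=512/205 E=2] → run E
t=16: vr[A=4096/1991 D=512/205 E=3] → run A
t=17: vr[D=512/205 E=3] → run D
t=18: vr[D=768/205 E=3] → run E
t=19: vr[D=768/205] → run D
t=20: vr[D=1024/205] → run D
t=21: vr[D=256/41] → run D
t=22: vr[D=1536/205] → run D
t=23: (idle)
t=24: (idle)
t=25: (idle)
t=26: (idle)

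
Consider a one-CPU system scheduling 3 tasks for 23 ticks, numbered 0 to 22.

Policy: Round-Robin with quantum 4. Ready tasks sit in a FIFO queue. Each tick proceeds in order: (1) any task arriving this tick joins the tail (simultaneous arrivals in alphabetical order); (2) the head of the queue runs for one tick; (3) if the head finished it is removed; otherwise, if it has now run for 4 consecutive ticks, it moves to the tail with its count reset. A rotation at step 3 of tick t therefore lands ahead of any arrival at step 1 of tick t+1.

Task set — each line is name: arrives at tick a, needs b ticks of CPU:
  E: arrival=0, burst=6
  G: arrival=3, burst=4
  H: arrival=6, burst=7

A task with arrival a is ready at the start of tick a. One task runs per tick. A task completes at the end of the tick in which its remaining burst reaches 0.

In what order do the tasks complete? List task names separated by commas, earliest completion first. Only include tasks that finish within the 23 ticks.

completion order = G, E, H

t=0: queue=[E] q_used=0 → run E
t=1: queue=[E] q_used=1 → run E
t=2: queue=[E] q_used=2 → run E
t=3: queue=[E,G] q_used=3 → run E
t=4: queue=[G,E] q_used=0 → run G
t=5: queue=[G,E] q_used=1 → run G
t=6: queue=[G,E,H] q_used=2 → run G
t=7: queue=[G,E,H] q_used=3 → run G
t=8: queue=[E,H] q_used=0 → run E
t=9: queue=[E,H] q_used=1 → run E
t=10: queue=[H] q_used=0 → run H
t=11: queue=[H] q_used=1 → run H
t=12: queue=[H] q_used=2 → run H
t=13: queue=[H] q_used=3 → run H
t=14: queue=[H] q_used=0 → run H
t=15: queue=[H] q_used=1 → run H
t=16: queue=[H] q_used=2 → run H
t=17: (idle)
t=18: (idle)
t=19: (idle)
t=20: (idle)
t=21: (idle)
t=22: (idle)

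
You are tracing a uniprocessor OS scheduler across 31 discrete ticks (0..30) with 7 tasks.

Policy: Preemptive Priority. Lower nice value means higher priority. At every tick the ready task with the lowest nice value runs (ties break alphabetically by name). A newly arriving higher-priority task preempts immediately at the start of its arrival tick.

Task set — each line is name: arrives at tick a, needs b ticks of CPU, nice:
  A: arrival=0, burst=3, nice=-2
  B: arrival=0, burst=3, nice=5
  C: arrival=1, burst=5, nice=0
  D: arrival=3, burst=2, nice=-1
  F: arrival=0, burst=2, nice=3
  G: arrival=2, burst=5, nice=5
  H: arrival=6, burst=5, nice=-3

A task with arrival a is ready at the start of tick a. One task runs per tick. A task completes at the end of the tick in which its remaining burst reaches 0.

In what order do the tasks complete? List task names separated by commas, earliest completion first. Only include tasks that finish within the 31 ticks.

completion order = A, D, H, C, F, B, G

t=0: ready={A,B,F} → run A
t=1: ready={A,B,C,F} → run A
t=2: ready={A,B,C,F,G} → run A
t=3: ready={B,C,D,F,G} → run D
t=4: ready={B,C,D,F,G} → run D
t=5: ready={B,C,F,G} → run C
t=6: ready={B,C,F,G,H} → run H
t=7: ready={B,C,F,G,H} → run H
t=8: ready={B,C,F,G,H} → run H
t=9: ready={B,C,F,G,H} → run H
t=10: ready={B,C,F,G,H} → run H
t=11: ready={B,C,F,G} → run C
t=12: ready={B,C,F,G} → run C
t=13: ready={B,C,F,G} → run C
t=14: ready={B,C,F,G} → run C
t=15: ready={B,F,G} → run F
t=16: ready={B,F,G} → run F
t=17: ready={B,G} → run B
t=18: ready={B,G} → run B
t=19: ready={B,G} → run B
t=20: ready={G} → run G
t=21: ready={G} → run G
t=22: ready={G} → run G
t=23: ready={G} → run G
t=24: ready={G} → run G
t=25: (idle)
t=26: (idle)
t=27: (idle)
t=28: (idle)
t=29: (idle)
t=30: (idle)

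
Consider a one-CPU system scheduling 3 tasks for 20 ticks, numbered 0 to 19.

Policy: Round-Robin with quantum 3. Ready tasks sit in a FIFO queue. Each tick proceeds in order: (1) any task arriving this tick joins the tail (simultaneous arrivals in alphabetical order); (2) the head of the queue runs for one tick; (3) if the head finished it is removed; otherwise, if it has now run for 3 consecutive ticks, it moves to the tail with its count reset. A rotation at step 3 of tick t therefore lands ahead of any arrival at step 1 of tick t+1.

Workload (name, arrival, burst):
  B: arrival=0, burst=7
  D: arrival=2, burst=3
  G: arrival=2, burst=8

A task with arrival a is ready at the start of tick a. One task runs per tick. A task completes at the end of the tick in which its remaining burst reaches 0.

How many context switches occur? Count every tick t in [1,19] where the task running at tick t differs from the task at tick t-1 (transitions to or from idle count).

context switches = 7

t=0: queue=[B] q_used=0 → run B
t=1: queue=[B] q_used=1 → run B
t=2: queue=[B,D,G] q_used=2 → run B
t=3: queue=[D,G,B] q_used=0 → run D
t=4: queue=[D,G,B] q_used=1 → run D
t=5: queue=[D,G,B] q_used=2 → run D
t=6: queue=[G,B] q_used=0 → run G
t=7: queue=[G,B] q_used=1 → run G
t=8: queue=[G,B] q_used=2 → run G
t=9: queue=[B,G] q_used=0 → run B
t=10: queue=[B,G] q_used=1 → run B
t=11: queue=[B,G] q_used=2 → run B
t=12: queue=[G,B] q_used=0 → run G
t=13: queue=[G,B] q_used=1 → run G
t=14: queue=[G,B] q_used=2 → run G
t=15: queue=[B,G] q_used=0 → run B
t=16: queue=[G] q_used=0 → run G
t=17: queue=[G] q_used=1 → run G
t=18: (idle)
t=19: (idle)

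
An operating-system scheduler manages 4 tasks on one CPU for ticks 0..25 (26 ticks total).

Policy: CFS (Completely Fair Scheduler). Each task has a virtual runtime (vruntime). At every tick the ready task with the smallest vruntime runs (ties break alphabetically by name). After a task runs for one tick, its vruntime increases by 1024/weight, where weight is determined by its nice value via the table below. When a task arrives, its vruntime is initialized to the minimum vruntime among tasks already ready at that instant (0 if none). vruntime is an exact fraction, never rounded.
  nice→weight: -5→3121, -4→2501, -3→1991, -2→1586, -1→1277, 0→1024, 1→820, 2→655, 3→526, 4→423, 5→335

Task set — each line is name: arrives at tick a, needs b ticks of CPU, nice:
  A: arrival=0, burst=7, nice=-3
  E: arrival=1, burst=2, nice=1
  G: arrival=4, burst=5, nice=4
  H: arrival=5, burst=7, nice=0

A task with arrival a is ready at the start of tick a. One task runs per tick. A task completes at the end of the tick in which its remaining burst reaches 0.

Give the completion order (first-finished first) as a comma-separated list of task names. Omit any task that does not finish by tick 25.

completion order = E, A, H, G

t=0: vr[A=0] → run A
t=1: vr[A=1024/1991 E=1024/1991] → run A
t=2: vr[A=2048/1991 E=1024/1991] → run E
t=3: vr[A=2048/1991 E=719616/408155] → run A
t=4: vr[A=3072/1991 E=719616/408155 G=3072/1991] → run A
t=5: vr[A=4096/1991 E=719616/408155 G=3072/1991 H=3072/1991] → run G
t=6: vr[A=4096/1991 E=719616/408155 G=3338240/842193 H=3072/1991] → run H
t=7: vr[A=4096/1991 E=719616/408155 G=3338240/842193 H=5063/1991] → run E
t=8: vr[A=4096/1991 G=3338240/842193 H=5063/1991] → run A
t=9: vr[A=5120/1991 G=3338240/842193 H=5063/1991] → run H
t=10: vr[A=5120/1991 G=3338240/842193 H=7054/1991] → run A
t=11: vr[A=6144/1991 G=3338240/842193 H=7054/1991] → run A
t=12: vr[G=3338240/842193 H=7054/1991] → run H
t=13: vr[G=3338240/842193 H=9045/1991] → run G
t=14: vr[G=5377024/842193 H=9045/1991] → run H
t=15: vr[G=5377024/842193 H=11036/1991] → run H
t=16: vr[G=5377024/842193 H=13027/1991] → run G
t=17: vr[G=2471936/280731 H=13027/1991] → run H
t=18: vr[G=2471936/280731 H=15018/1991] → run H
t=19: vr[G=2471936/280731] → run G
t=20: vr[G=9454592/842193] → run G
t=21: (idle)
t=22: (idle)
t=23: (idle)
t=24: (idle)
t=25: (idle)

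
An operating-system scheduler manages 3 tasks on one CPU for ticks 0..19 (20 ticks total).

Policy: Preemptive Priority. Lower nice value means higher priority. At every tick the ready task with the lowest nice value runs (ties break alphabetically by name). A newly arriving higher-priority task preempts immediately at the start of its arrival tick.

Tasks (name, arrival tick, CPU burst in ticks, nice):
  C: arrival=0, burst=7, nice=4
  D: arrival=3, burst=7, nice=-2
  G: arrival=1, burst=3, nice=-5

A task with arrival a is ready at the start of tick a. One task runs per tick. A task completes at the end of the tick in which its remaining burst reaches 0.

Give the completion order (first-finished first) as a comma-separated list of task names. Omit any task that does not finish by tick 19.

t=0: ready={C} → run C
t=1: ready={C,G} → run G
t=2: ready={C,G} → run G
t=3: ready={C,D,G} → run G
t=4: ready={C,D} → run D
t=5: ready={C,D} → run D
t=6: ready={C,D} → run D
t=7: ready={C,D} → run D
t=8: ready={C,D} → run D
t=9: ready={C,D} → run D
t=10: ready={C,D} → run D
t=11: ready={C} → run C
t=12: ready={C} → run C
t=13: ready={C} → run C
t=14: ready={C} → run C
t=15: ready={C} → run C
t=16: ready={C} → run C
t=17: (idle)
t=18: (idle)
t=19: (idle)

completion order = G, D, C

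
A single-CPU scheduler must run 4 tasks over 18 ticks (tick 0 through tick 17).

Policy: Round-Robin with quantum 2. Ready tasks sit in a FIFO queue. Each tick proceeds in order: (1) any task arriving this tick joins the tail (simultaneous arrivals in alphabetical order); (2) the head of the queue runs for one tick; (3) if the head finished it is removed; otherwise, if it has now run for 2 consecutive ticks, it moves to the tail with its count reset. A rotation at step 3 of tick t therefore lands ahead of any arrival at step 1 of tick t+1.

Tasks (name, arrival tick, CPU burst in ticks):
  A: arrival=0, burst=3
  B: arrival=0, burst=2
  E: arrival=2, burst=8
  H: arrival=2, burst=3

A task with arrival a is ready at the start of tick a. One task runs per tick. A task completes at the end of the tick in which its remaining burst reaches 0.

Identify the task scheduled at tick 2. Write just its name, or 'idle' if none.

running at tick 2 = B

t=0: queue=[A,B] q_used=0 → run A
t=1: queue=[A,B] q_used=1 → run A
t=2: queue=[B,A,E,H] q_used=0 → run B
t=3: queue=[B,A,E,H] q_used=1 → run B
t=4: queue=[A,E,H] q_used=0 → run A
t=5: queue=[E,H] q_used=0 → run E
t=6: queue=[E,H] q_used=1 → run E
t=7: queue=[H,E] q_used=0 → run H
t=8: queue=[H,E] q_used=1 → run H
t=9: queue=[E,H] q_used=0 → run E
t=10: queue=[E,H] q_used=1 → run E
t=11: queue=[H,E] q_used=0 → run H
t=12: queue=[E] q_used=0 → run E
t=13: queue=[E] q_used=1 → run E
t=14: queue=[E] q_used=0 → run E
t=15: queue=[E] q_used=1 → run E
t=16: (idle)
t=17: (idle)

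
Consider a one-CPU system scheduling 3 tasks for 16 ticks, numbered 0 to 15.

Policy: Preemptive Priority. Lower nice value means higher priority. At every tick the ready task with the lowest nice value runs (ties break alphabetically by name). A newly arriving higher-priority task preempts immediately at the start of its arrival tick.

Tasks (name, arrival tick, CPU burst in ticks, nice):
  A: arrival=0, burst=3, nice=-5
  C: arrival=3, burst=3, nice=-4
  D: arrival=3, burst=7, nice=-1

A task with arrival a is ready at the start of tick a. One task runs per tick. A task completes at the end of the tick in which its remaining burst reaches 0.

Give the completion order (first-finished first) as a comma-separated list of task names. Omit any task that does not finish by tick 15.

completion order = A, C, D

t=0: ready={A} → run A
t=1: ready={A} → run A
t=2: ready={A} → run A
t=3: ready={C,D} → run C
t=4: ready={C,D} → run C
t=5: ready={C,D} → run C
t=6: ready={D} → run D
t=7: ready={D} → run D
t=8: ready={D} → run D
t=9: ready={D} → run D
t=10: ready={D} → run D
t=11: ready={D} → run D
t=12: ready={D} → run D
t=13: (idle)
t=14: (idle)
t=15: (idle)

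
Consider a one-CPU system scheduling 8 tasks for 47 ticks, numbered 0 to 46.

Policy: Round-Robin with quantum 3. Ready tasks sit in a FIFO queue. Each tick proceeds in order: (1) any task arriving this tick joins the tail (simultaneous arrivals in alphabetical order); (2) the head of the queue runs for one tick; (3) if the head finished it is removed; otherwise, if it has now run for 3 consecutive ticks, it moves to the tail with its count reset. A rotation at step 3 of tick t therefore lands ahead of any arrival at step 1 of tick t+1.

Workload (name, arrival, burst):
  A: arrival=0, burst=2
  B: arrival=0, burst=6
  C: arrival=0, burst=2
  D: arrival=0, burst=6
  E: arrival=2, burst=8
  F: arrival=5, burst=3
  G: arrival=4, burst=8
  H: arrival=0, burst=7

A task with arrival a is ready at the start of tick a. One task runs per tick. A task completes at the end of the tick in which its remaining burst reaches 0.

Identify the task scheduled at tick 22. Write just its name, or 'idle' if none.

running at tick 22 = F

t=0: queue=[A,B,C,D,H] q_used=0 → run A
t=1: queue=[A,B,C,D,H] q_used=1 → run A
t=2: queue=[B,C,D,H,E] q_used=0 → run B
t=3: queue=[B,C,D,H,E] q_used=1 → run B
t=4: queue=[B,C,D,H,E,G] q_used=2 → run B
t=5: queue=[C,D,H,E,G,B,F] q_used=0 → run C
t=6: queue=[C,D,H,E,G,B,F] q_used=1 → run C
t=7: queue=[D,H,E,G,B,F] q_used=0 → run D
t=8: queue=[D,H,E,G,B,F] q_used=1 → run D
t=9: queue=[D,H,E,G,B,F] q_used=2 → run D
t=10: queue=[H,E,G,B,F,D] q_used=0 → run H
t=11: queue=[H,E,G,B,F,D] q_used=1 → run H
t=12: queue=[H,E,G,B,F,D] q_used=2 → run H
t=13: queue=[E,G,B,F,D,H] q_used=0 → run E
t=14: queue=[E,G,B,F,D,H] q_used=1 → run E
t=15: queue=[E,G,B,F,D,H] q_used=2 → run E
t=16: queue=[G,B,F,D,H,E] q_used=0 → run G
t=17: queue=[G,B,F,D,H,E] q_used=1 → run G
t=18: queue=[G,B,F,D,H,E] q_used=2 → run G
t=19: queue=[B,F,D,H,E,G] q_used=0 → run B
t=20: queue=[B,F,D,H,E,G] q_used=1 → run B
t=21: queue=[B,F,D,H,E,G] q_used=2 → run B
t=22: queue=[F,D,H,E,G] q_used=0 → run F
t=23: queue=[F,D,H,E,G] q_used=1 → run F
t=24: queue=[F,D,H,E,G] q_used=2 → run F
t=25: queue=[D,H,E,G] q_used=0 → run D
t=26: queue=[D,H,E,G] q_used=1 → run D
t=27: queue=[D,H,E,G] q_used=2 → run D
t=28: queue=[H,E,G] q_used=0 → run H
t=29: queue=[H,E,G] q_used=1 → run H
t=30: queue=[H,E,G] q_used=2 → run H
t=31: queue=[E,G,H] q_used=0 → run E
t=32: queue=[E,G,H] q_used=1 → run E
t=33: queue=[E,G,H] q_used=2 → run E
t=34: queue=[G,H,E] q_used=0 → run G
t=35: queue=[G,H,E] q_used=1 → run G
t=36: queue=[G,H,E] q_used=2 → run G
t=37: queue=[H,E,G] q_used=0 → run H
t=38: queue=[E,G] q_used=0 → run E
t=39: queue=[E,G] q_used=1 → run E
t=40: queue=[G] q_used=0 → run G
t=41: queue=[G] q_used=1 → run G
t=42: (idle)
t=43: (idle)
t=44: (idle)
t=45: (idle)
t=46: (idle)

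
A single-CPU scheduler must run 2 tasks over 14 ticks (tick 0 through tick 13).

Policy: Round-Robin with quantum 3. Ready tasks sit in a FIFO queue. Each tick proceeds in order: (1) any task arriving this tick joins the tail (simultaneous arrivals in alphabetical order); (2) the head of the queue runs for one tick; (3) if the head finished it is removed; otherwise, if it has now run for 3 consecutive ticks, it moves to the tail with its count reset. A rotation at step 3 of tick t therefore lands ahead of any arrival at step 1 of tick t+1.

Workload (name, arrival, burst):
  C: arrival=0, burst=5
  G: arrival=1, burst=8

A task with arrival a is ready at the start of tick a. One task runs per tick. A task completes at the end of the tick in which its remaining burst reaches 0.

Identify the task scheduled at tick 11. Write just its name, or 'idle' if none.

running at tick 11 = G

t=0: queue=[C] q_used=0 → run C
t=1: queue=[C,G] q_used=1 → run C
t=2: queue=[C,G] q_used=2 → run C
t=3: queue=[G,C] q_used=0 → run G
t=4: queue=[G,C] q_used=1 → run G
t=5: queue=[G,C] q_used=2 → run G
t=6: queue=[C,G] q_used=0 → run C
t=7: queue=[C,G] q_used=1 → run C
t=8: queue=[G] q_used=0 → run G
t=9: queue=[G] q_used=1 → run G
t=10: queue=[G] q_used=2 → run G
t=11: queue=[G] q_used=0 → run G
t=12: queue=[G] q_used=1 → run G
t=13: (idle)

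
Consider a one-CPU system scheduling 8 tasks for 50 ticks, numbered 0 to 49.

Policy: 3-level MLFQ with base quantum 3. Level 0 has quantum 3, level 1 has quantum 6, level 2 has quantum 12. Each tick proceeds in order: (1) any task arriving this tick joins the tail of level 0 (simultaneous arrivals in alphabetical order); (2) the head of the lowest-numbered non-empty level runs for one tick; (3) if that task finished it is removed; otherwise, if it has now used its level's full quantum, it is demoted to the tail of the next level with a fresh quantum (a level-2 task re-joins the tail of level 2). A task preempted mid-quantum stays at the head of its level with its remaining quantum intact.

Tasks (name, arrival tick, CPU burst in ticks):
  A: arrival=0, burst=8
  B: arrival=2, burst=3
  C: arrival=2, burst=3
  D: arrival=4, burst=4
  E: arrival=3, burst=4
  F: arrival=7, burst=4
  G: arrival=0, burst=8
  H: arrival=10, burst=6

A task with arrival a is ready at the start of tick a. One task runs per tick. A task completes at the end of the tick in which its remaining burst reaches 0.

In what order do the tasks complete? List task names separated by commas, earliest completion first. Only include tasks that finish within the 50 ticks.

t=0: L0/L1/L2 = AG/-/- → run A
t=1: L0/L1/L2 = AG/-/- → run A
t=2: L0/L1/L2 = AGBC/-/- → run A
t=3: L0/L1/L2 = GBCE/A/- → run G
t=4: L0/L1/L2 = GBCED/A/- → run G
t=5: L0/L1/L2 = GBCED/A/- → run G
t=6: L0/L1/L2 = BCED/AG/- → run B
t=7: L0/L1/L2 = BCEDF/AG/- → run B
t=8: L0/L1/L2 = BCEDF/AG/- → run B
t=9: L0/L1/L2 = CEDF/AG/- → run C
t=10: L0/L1/L2 = CEDFH/AG/- → run C
t=11: L0/L1/L2 = CEDFH/AG/- → run C
t=12: L0/L1/L2 = EDFH/AG/- → run E
t=13: L0/L1/L2 = EDFH/AG/- → run E
t=14: L0/L1/L2 = EDFH/AG/- → run E
t=15: L0/L1/L2 = DFH/AGE/- → run D
t=16: L0/L1/L2 = DFH/AGE/- → run D
t=17: L0/L1/L2 = DFH/AGE/- → run D
t=18: L0/L1/L2 = FH/AGED/- → run F
t=19: L0/L1/L2 = FH/AGED/- → run F
t=20: L0/L1/L2 = FH/AGED/- → run F
t=21: L0/L1/L2 = H/AGEDF/- → run H
t=22: L0/L1/L2 = H/AGEDF/- → run H
t=23: L0/L1/L2 = H/AGEDF/- → run H
t=24: L0/L1/L2 = -/AGEDFH/- → run A
t=25: L0/L1/L2 = -/AGEDFH/- → run A
t=26: L0/L1/L2 = -/AGEDFH/- → run A
t=27: L0/L1/L2 = -/AGEDFH/- → run A
t=28: L0/L1/L2 = -/AGEDFH/- → run A
t=29: L0/L1/L2 = -/GEDFH/- → run G
t=30: L0/L1/L2 = -/GEDFH/- → run G
t=31: L0/L1/L2 = -/GEDFH/- → run G
t=32: L0/L1/L2 = -/GEDFH/- → run G
t=33: L0/L1/L2 = -/GEDFH/- → run G
t=34: L0/L1/L2 = -/EDFH/- → run E
t=35: L0/L1/L2 = -/DFH/- → run D
t=36: L0/L1/L2 = -/FH/- → run F
t=37: L0/L1/L2 = -/H/- → run H
t=38: L0/L1/L2 = -/H/- → run H
t=39: L0/L1/L2 = -/H/- → run H
t=40: (idle)
t=41: (idle)
t=42: (idle)
t=43: (idle)
t=44: (idle)
t=45: (idle)
t=46: (idle)
t=47: (idle)
t=48: (idle)
t=49: (idle)

completion order = B, C, A, G, E, D, F, H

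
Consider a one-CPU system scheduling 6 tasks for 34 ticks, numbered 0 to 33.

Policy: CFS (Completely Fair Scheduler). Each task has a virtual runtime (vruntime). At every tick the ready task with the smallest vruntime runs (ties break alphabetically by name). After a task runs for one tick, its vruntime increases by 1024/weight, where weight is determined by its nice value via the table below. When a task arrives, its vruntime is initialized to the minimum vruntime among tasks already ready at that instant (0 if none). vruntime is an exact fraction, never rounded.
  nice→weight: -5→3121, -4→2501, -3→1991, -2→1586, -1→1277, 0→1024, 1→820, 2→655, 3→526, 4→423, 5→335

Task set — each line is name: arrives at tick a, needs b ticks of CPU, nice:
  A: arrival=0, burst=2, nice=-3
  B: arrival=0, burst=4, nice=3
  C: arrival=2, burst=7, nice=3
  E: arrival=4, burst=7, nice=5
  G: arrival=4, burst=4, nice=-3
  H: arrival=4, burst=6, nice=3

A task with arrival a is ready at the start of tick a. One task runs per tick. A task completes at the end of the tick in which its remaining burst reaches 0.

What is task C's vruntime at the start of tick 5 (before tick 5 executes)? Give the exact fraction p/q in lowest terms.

t=0: vr[A=0 B=0] → run A
t=1: vr[A=1024/1991 B=0] → run B
t=2: vr[A=1024/1991 B=512/263 C=1024/1991] → run A
t=3: vr[B=512/263 C=1024/1991] → run C
t=4: vr[B=512/263 C=1288704/523633 E=512/263 G=512/263 H=512/263] → run B
t=5: vr[B=1024/263 C=1288704/523633 E=512/263 G=512/263 H=512/263] → run E
t=6: vr[B=1024/263 C=1288704/523633 E=440832/88105 G=512/263 H=512/263] → run G
t=7: vr[B=1024/263 C=1288704/523633 E=440832/88105 G=1288704/523633 H=512/263] → run H
t=8: vr[B=1024/263 C=1288704/523633 E=440832/88105 G=1288704/523633 H=1024/263] → run C
t=9: vr[B=1024/263 C=2308096/523633 E=440832/88105 G=1288704/523633 H=1024/263] → run G
t=10: vr[B=1024/263 C=2308096/523633 E=440832/88105 G=1558016/523633 H=1024/263] → run G
t=11: vr[B=1024/263 C=2308096/523633 E=440832/88105 G=1827328/523633 H=1024/263] → run G
t=12: vr[B=1024/263 C=2308096/523633 E=440832/88105 H=1024/263] → run B
t=13: vr[B=1536/263 C=2308096/523633 E=440832/88105 H=1024/263] → run H
t=14: vr[B=1536/263 C=2308096/523633 E=440832/88105 H=1536/263] → run C
t=15: vr[B=1536/263 C=3327488/523633 E=440832/88105 H=1536/263] → run E
t=16: vr[B=1536/263 C=3327488/523633 E=710144/88105 H=1536/263] → run B
t=17: vr[C=3327488/523633 E=710144/88105 H=1536/263] → run H
t=18: vr[C=3327488/523633 E=710144/88105 H=2048/263] → run C
t=19: vr[C=4346880/523633 E=710144/88105 H=2048/263] → run H
t=20: vr[C=4346880/523633 E=710144/88105 H=2560/263] → run E
t=21: vr[C=4346880/523633 E=979456/88105 H=2560/263] → run C
t=22: vr[C=5366272/523633 E=979456/88105 H=2560/263] → run H
t=23: vr[C=5366272/523633 E=979456/88105 H=3072/263] → run C
t=24: vr[C=6385664/523633 E=979456/88105 H=3072/263] → run E
t=25: vr[C=6385664/523633 E=1248768/88105 H=3072/263] → run H
t=26: vr[C=6385664/523633 E=1248768/88105] → run C
t=27: vr[E=1248768/88105] → run E
t=28: vr[E=303616/17621] → run E
t=29: vr[E=1787392/88105] → run E
t=30: (idle)
t=31: (idle)
t=32: (idle)
t=33: (idle)

vruntime(C, start of tick 5) = 1288704/523633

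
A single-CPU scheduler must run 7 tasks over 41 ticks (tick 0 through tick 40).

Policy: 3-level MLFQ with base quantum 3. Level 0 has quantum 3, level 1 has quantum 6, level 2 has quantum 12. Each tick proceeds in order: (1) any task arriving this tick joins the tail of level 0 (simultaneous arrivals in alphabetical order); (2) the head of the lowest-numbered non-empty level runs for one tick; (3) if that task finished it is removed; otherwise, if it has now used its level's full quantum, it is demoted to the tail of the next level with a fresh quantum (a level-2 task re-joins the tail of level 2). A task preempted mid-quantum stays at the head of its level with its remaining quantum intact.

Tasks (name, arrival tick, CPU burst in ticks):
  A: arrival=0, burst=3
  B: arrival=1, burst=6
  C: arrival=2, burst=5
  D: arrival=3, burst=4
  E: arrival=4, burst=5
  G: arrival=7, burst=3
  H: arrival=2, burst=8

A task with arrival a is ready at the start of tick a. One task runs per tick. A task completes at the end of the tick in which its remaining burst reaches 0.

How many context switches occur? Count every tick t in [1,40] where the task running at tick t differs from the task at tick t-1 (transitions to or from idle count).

t=0: L0/L1/L2 = A/-/- → run A
t=1: L0/L1/L2 = AB/-/- → run A
t=2: L0/L1/L2 = ABCH/-/- → run A
t=3: L0/L1/L2 = BCHD/-/- → run B
t=4: L0/L1/L2 = BCHDE/-/- → run B
t=5: L0/L1/L2 = BCHDE/-/- → run B
t=6: L0/L1/L2 = CHDE/B/- → run C
t=7: L0/L1/L2 = CHDEG/B/- → run C
t=8: L0/L1/L2 = CHDEG/B/- → run C
t=9: L0/L1/L2 = HDEG/BC/- → run H
t=10: L0/L1/L2 = HDEG/BC/- → run H
t=11: L0/L1/L2 = HDEG/BC/- → run H
t=12: L0/L1/L2 = DEG/BCH/- → run D
t=13: L0/L1/L2 = DEG/BCH/- → run D
t=14: L0/L1/L2 = DEG/BCH/- → run D
t=15: L0/L1/L2 = EG/BCHD/- → run E
t=16: L0/L1/L2 = EG/BCHD/- → run E
t=17: L0/L1/L2 = EG/BCHD/- → run E
t=18: L0/L1/L2 = G/BCHDE/- → run G
t=19: L0/L1/L2 = G/BCHDE/- → run G
t=20: L0/L1/L2 = G/BCHDE/- → run G
t=21: L0/L1/L2 = -/BCHDE/- → run B
t=22: L0/L1/L2 = -/BCHDE/- → run B
t=23: L0/L1/L2 = -/BCHDE/- → run B
t=24: L0/L1/L2 = -/CHDE/- → run C
t=25: L0/L1/L2 = -/CHDE/- → run C
t=26: L0/L1/L2 = -/HDE/- → run H
t=27: L0/L1/L2 = -/HDE/- → run H
t=28: L0/L1/L2 = -/HDE/- → run H
t=29: L0/L1/L2 = -/HDE/- → run H
t=30: L0/L1/L2 = -/HDE/- → run H
t=31: L0/L1/L2 = -/DE/- → run D
t=32: L0/L1/L2 = -/E/- → run E
t=33: L0/L1/L2 = -/E/- → run E
t=34: (idle)
t=35: (idle)
t=36: (idle)
t=37: (idle)
t=38: (idle)
t=39: (idle)
t=40: (idle)

context switches = 12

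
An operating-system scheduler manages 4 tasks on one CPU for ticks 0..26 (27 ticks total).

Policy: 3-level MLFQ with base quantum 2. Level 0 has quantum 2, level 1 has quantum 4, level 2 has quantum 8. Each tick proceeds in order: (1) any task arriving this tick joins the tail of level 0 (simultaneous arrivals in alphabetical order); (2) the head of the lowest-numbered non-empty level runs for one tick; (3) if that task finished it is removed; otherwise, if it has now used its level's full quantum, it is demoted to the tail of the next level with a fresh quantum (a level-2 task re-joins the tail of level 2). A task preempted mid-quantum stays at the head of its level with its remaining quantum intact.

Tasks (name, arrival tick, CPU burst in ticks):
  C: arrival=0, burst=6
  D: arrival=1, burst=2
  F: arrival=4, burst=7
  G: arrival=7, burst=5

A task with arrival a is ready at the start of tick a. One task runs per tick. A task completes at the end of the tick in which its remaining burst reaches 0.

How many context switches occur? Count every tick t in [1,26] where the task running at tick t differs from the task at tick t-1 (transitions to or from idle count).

context switches = 9

t=0: L0/L1/L2 = C/-/- → run C
t=1: L0/L1/L2 = CD/-/- → run C
t=2: L0/L1/L2 = D/C/- → run D
t=3: L0/L1/L2 = D/C/- → run D
t=4: L0/L1/L2 = F/C/- → run F
t=5: L0/L1/L2 = F/C/- → run F
t=6: L0/L1/L2 = -/CF/- → run C
t=7: L0/L1/L2 = G/CF/- → run G
t=8: L0/L1/L2 = G/CF/- → run G
t=9: L0/L1/L2 = -/CFG/- → run C
t=10: L0/L1/L2 = -/CFG/- → run C
t=11: L0/L1/L2 = -/CFG/- → run C
t=12: L0/L1/L2 = -/FG/- → run F
t=13: L0/L1/L2 = -/FG/- → run F
t=14: L0/L1/L2 = -/FG/- → run F
t=15: L0/L1/L2 = -/FG/- → run F
t=16: L0/L1/L2 = -/G/F → run G
t=17: L0/L1/L2 = -/G/F → run G
t=18: L0/L1/L2 = -/G/F → run G
t=19: L0/L1/L2 = -/-/F → run F
t=20: (idle)
t=21: (idle)
t=22: (idle)
t=23: (idle)
t=24: (idle)
t=25: (idle)
t=26: (idle)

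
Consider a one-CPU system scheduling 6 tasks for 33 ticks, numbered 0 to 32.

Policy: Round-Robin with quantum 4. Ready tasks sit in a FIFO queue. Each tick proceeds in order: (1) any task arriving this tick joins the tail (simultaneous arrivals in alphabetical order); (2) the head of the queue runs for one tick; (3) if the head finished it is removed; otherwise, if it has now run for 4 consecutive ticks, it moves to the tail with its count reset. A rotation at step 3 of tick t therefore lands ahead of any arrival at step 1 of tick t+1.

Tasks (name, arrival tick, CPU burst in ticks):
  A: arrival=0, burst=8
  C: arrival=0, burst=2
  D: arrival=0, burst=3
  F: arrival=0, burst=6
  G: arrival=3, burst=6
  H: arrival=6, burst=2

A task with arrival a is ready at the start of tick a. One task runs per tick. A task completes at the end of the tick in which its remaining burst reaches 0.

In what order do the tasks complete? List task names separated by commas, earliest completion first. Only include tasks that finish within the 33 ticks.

t=0: queue=[A,C,D,F] q_used=0 → run A
t=1: queue=[A,C,D,F] q_used=1 → run A
t=2: queue=[A,C,D,F] q_used=2 → run A
t=3: queue=[A,C,D,F,G] q_used=3 → run A
t=4: queue=[C,D,F,G,A] q_used=0 → run C
t=5: queue=[C,D,F,G,A] q_used=1 → run C
t=6: queue=[D,F,G,A,H] q_used=0 → run D
t=7: queue=[D,F,G,A,H] q_used=1 → run D
t=8: queue=[D,F,G,A,H] q_used=2 → run D
t=9: queue=[F,G,A,H] q_used=0 → run F
t=10: queue=[F,G,A,H] q_used=1 → run F
t=11: queue=[F,G,A,H] q_used=2 → run F
t=12: queue=[F,G,A,H] q_used=3 → run F
t=13: queue=[G,A,H,F] q_used=0 → run G
t=14: queue=[G,A,H,F] q_used=1 → run G
t=15: queue=[G,A,H,F] q_used=2 → run G
t=16: queue=[G,A,H,F] q_used=3 → run G
t=17: queue=[A,H,F,G] q_used=0 → run A
t=18: queue=[A,H,F,G] q_used=1 → run A
t=19: queue=[A,H,F,G] q_used=2 → run A
t=20: queue=[A,H,F,G] q_used=3 → run A
t=21: queue=[H,F,G] q_used=0 → run H
t=22: queue=[H,F,G] q_used=1 → run H
t=23: queue=[F,G] q_used=0 → run F
t=24: queue=[F,G] q_used=1 → run F
t=25: queue=[G] q_used=0 → run G
t=26: queue=[G] q_used=1 → run G
t=27: (idle)
t=28: (idle)
t=29: (idle)
t=30: (idle)
t=31: (idle)
t=32: (idle)

completion order = C, D, A, H, F, G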